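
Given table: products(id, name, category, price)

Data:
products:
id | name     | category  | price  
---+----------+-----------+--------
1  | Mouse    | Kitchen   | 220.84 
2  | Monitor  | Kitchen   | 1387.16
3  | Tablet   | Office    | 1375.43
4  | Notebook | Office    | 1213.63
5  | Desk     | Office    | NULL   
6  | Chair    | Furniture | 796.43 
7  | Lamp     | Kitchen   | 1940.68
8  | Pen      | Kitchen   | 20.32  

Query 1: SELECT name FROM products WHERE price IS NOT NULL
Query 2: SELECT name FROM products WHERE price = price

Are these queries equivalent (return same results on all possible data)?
Yes, equivalent

Both queries return: [('Chair',), ('Lamp',), ('Monitor',), ('Mouse',), ('Notebook',), ('Pen',), ('Tablet',)]

Reason: IS NOT NULL vs self-equality (both exclude NULLs)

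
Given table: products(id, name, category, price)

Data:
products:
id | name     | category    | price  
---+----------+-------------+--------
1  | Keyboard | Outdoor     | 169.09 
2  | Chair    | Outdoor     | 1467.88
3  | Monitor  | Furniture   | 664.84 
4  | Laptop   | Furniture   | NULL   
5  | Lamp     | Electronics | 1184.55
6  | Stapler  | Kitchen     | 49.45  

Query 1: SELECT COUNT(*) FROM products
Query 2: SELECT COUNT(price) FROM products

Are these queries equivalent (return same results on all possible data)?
No, not equivalent

Query 1 returns: [(6,)]
Query 2 returns: [(5,)]

Reason: COUNT(*) includes NULLs, COUNT(column) excludes them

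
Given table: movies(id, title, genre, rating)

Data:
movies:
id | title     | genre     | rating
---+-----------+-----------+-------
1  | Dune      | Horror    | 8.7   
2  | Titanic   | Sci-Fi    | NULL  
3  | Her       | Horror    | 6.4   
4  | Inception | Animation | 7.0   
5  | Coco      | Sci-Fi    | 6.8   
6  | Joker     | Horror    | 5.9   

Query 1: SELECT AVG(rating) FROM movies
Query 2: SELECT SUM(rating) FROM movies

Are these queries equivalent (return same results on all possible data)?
No, not equivalent

Query 1 returns: [(6.959999999999999,)]
Query 2 returns: [(34.8,)]

Reason: AVG vs SUM give different aggregate values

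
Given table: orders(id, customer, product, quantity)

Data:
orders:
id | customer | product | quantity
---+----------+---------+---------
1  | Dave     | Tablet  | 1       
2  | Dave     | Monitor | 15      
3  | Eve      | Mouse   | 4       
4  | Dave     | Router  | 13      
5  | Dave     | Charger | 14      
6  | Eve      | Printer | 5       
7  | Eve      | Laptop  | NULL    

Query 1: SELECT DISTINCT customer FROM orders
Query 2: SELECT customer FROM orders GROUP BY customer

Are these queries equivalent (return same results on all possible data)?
Yes, equivalent

Both queries return: [('Dave',), ('Eve',)]

Reason: Both get unique customers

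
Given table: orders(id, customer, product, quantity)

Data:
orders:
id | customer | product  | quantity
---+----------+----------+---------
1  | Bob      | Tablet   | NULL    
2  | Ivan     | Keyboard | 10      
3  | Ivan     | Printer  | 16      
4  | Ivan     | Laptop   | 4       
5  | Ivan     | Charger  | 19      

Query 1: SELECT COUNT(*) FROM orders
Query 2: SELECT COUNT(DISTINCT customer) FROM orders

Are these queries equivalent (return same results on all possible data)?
No, not equivalent

Query 1 returns: [(5,)]
Query 2 returns: [(2,)]

Reason: COUNT(*) counts rows, COUNT(DISTINCT customer) counts unique customers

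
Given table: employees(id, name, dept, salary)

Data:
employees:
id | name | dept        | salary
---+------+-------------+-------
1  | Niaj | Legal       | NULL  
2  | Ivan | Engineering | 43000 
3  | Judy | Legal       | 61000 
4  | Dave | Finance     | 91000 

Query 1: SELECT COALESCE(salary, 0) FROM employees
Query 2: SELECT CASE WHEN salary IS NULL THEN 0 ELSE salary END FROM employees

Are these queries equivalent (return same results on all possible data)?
Yes, equivalent

Both queries return: [(0,), (43000,), (61000,), (91000,)]

Reason: COALESCE vs CASE for NULL handling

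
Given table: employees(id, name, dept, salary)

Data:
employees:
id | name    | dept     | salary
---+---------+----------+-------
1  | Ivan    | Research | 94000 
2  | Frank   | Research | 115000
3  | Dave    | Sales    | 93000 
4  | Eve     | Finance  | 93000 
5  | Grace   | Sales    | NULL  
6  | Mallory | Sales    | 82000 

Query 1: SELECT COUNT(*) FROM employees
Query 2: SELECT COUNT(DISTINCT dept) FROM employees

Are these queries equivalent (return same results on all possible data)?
No, not equivalent

Query 1 returns: [(6,)]
Query 2 returns: [(3,)]

Reason: COUNT(*) counts rows, COUNT(DISTINCT dept) counts unique depts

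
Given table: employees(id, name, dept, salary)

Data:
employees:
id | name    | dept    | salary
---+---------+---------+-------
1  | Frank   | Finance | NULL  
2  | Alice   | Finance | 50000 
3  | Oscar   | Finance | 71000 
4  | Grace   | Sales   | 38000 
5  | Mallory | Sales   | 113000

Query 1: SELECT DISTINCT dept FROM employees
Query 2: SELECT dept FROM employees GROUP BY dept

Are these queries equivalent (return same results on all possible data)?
Yes, equivalent

Both queries return: [('Finance',), ('Sales',)]

Reason: Both get unique depts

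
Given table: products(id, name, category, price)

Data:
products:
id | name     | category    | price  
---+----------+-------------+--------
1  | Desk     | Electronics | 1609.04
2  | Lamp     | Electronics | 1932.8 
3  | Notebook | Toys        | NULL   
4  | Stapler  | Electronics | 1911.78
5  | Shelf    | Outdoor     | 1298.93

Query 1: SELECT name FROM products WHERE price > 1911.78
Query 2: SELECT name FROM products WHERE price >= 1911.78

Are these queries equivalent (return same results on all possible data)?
No, not equivalent

Query 1 returns: [('Lamp',)]
Query 2 returns: [('Lamp',), ('Stapler',)]

Reason: > vs >= gives different results when price = 1911.78 exists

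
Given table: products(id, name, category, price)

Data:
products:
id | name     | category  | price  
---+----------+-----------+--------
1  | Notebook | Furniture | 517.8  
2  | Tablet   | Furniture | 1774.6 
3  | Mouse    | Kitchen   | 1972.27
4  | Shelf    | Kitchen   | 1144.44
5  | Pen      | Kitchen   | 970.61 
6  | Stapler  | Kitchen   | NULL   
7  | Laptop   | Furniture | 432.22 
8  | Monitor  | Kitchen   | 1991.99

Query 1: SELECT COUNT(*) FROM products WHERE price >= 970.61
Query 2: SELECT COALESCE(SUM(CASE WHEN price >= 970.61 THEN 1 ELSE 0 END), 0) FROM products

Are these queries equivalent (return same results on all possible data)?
Yes, equivalent

Both queries return: [(5,)]

Reason: COUNT with WHERE vs conditional SUM (COALESCE handles empty-table NULL)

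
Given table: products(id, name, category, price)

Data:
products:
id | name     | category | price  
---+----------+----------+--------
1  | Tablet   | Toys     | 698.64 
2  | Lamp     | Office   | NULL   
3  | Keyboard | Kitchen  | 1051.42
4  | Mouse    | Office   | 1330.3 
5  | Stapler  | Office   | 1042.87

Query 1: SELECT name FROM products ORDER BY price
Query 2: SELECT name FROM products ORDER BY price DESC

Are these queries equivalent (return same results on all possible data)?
No, not equivalent

Query 1 returns: [('Lamp',), ('Tablet',), ('Stapler',), ('Keyboard',), ('Mouse',)]
Query 2 returns: [('Mouse',), ('Keyboard',), ('Stapler',), ('Tablet',), ('Lamp',)]

Reason: ASC vs DESC gives opposite ordering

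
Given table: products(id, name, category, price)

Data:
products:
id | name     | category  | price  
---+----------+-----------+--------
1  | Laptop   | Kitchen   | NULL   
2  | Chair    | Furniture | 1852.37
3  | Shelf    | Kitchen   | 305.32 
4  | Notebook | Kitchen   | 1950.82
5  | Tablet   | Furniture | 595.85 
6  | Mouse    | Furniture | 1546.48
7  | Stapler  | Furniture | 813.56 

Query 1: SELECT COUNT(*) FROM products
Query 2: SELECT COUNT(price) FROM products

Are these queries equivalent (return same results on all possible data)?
No, not equivalent

Query 1 returns: [(7,)]
Query 2 returns: [(6,)]

Reason: COUNT(*) includes NULLs, COUNT(column) excludes them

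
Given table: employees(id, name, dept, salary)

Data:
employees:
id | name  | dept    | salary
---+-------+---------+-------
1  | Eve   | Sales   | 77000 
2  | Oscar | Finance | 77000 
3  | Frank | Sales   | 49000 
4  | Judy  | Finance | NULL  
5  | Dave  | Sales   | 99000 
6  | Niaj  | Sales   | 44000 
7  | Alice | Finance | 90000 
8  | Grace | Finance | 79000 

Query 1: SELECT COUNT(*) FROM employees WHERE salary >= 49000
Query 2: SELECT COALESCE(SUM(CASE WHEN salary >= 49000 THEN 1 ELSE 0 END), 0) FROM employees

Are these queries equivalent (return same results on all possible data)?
Yes, equivalent

Both queries return: [(6,)]

Reason: COUNT with WHERE vs conditional SUM (COALESCE handles empty-table NULL)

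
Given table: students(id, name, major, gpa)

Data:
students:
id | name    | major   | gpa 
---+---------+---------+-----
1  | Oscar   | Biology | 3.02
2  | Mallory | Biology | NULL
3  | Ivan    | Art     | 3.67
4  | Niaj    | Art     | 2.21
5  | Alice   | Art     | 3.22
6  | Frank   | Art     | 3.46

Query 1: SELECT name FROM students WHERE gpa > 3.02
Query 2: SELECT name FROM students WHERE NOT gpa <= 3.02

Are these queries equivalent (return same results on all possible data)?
Yes, equivalent

Both queries return: [('Alice',), ('Frank',), ('Ivan',)]

Reason: Both filter gpa > 3.02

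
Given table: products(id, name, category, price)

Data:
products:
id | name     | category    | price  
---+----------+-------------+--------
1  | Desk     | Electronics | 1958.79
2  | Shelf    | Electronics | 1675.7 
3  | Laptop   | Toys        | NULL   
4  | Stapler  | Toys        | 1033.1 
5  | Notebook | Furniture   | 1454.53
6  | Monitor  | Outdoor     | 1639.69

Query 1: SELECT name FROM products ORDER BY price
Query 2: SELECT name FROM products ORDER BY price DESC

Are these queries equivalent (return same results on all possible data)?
No, not equivalent

Query 1 returns: [('Laptop',), ('Stapler',), ('Notebook',), ('Monitor',), ('Shelf',), ('Desk',)]
Query 2 returns: [('Desk',), ('Shelf',), ('Monitor',), ('Notebook',), ('Stapler',), ('Laptop',)]

Reason: ASC vs DESC gives opposite ordering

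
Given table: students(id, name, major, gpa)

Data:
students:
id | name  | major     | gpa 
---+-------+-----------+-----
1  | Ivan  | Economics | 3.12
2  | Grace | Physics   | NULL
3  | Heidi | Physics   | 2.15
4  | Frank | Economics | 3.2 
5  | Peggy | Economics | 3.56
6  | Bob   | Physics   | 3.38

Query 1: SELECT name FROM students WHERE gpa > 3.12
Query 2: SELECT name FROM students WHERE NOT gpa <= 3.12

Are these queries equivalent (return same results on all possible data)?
Yes, equivalent

Both queries return: [('Bob',), ('Frank',), ('Peggy',)]

Reason: Both filter gpa > 3.12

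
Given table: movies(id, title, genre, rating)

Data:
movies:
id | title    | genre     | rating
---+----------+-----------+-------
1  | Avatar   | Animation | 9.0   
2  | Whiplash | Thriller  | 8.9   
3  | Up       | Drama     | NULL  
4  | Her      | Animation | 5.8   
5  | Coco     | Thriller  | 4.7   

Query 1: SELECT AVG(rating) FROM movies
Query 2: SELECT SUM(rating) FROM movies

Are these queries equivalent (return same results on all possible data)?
No, not equivalent

Query 1 returns: [(7.1,)]
Query 2 returns: [(28.4,)]

Reason: AVG vs SUM give different aggregate values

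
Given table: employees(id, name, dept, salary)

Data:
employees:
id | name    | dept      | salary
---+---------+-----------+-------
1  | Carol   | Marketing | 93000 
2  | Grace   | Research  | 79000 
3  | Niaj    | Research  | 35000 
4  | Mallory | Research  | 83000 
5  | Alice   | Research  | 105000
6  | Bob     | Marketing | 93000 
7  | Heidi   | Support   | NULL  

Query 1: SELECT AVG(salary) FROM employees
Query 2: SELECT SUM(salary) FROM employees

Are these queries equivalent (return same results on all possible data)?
No, not equivalent

Query 1 returns: [(81333.33333333333,)]
Query 2 returns: [(488000,)]

Reason: AVG vs SUM give different aggregate values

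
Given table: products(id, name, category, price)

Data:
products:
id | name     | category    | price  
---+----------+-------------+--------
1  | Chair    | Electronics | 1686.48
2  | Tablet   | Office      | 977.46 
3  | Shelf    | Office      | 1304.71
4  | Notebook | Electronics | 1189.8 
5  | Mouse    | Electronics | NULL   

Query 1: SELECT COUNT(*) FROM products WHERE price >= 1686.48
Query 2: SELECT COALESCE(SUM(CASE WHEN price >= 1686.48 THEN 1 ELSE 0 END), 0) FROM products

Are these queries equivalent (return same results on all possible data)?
Yes, equivalent

Both queries return: [(1,)]

Reason: COUNT with WHERE vs conditional SUM (COALESCE handles empty-table NULL)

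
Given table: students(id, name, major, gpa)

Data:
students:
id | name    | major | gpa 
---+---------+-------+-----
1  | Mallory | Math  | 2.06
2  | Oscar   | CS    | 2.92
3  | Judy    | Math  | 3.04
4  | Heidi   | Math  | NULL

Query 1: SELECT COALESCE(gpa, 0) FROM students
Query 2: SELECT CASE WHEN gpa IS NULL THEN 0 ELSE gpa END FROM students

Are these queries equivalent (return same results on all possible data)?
Yes, equivalent

Both queries return: [(0,), (2.06,), (2.92,), (3.04,)]

Reason: COALESCE vs CASE for NULL handling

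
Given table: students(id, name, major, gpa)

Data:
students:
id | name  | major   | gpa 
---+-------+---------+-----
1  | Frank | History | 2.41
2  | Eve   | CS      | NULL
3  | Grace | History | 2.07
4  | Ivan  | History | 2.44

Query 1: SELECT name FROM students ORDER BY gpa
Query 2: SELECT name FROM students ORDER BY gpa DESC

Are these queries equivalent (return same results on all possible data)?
No, not equivalent

Query 1 returns: [('Eve',), ('Grace',), ('Frank',), ('Ivan',)]
Query 2 returns: [('Ivan',), ('Frank',), ('Grace',), ('Eve',)]

Reason: ASC vs DESC gives opposite ordering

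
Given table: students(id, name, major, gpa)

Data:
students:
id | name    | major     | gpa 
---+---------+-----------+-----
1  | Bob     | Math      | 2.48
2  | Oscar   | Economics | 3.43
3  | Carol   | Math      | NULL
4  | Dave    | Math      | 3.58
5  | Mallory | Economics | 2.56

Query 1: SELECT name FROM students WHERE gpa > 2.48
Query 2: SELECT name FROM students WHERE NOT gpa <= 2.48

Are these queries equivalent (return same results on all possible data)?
Yes, equivalent

Both queries return: [('Dave',), ('Mallory',), ('Oscar',)]

Reason: Both filter gpa > 2.48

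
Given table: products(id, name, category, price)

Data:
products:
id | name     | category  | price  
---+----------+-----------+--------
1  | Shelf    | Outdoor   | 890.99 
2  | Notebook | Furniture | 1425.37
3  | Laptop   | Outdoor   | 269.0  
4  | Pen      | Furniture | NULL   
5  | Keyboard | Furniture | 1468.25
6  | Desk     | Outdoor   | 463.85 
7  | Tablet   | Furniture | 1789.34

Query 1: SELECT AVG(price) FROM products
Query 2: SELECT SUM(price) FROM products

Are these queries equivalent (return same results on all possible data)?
No, not equivalent

Query 1 returns: [(1051.1333333333334,)]
Query 2 returns: [(6306.8,)]

Reason: AVG vs SUM give different aggregate values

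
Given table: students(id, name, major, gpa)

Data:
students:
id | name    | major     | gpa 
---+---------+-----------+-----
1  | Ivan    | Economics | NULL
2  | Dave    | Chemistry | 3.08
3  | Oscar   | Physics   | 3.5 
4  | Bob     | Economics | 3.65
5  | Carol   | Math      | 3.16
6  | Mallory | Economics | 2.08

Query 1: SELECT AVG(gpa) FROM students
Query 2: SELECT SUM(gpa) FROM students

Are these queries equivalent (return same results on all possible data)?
No, not equivalent

Query 1 returns: [(3.0940000000000003,)]
Query 2 returns: [(15.47,)]

Reason: AVG vs SUM give different aggregate values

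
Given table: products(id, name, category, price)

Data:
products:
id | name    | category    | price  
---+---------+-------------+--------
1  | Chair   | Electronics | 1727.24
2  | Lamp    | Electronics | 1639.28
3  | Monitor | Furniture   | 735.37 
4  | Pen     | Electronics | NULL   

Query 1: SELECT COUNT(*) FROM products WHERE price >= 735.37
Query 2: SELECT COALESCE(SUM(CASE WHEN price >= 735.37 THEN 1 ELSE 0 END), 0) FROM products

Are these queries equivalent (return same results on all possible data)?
Yes, equivalent

Both queries return: [(3,)]

Reason: COUNT with WHERE vs conditional SUM (COALESCE handles empty-table NULL)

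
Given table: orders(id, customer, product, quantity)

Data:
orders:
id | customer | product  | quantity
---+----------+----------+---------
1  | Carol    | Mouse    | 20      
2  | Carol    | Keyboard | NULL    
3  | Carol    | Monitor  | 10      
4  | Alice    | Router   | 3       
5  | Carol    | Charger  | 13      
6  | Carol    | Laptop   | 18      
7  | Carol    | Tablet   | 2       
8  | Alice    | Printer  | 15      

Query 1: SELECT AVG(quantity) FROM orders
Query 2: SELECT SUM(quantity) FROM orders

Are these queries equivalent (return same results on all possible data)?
No, not equivalent

Query 1 returns: [(11.571428571428571,)]
Query 2 returns: [(81,)]

Reason: AVG vs SUM give different aggregate values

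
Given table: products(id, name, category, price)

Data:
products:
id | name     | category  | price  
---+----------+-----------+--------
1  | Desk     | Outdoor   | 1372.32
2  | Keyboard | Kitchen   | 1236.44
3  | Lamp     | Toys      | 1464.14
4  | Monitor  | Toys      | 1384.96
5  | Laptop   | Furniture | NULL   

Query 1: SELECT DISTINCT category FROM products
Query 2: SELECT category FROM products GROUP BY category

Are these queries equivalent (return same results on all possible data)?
Yes, equivalent

Both queries return: [('Furniture',), ('Kitchen',), ('Outdoor',), ('Toys',)]

Reason: Both get unique categorys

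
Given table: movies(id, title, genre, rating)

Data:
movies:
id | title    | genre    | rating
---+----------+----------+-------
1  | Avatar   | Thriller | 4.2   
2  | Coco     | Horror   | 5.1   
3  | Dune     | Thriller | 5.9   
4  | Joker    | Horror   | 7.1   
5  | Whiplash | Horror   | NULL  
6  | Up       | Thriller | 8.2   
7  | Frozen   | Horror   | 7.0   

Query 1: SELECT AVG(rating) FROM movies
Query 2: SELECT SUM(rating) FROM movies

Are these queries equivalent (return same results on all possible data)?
No, not equivalent

Query 1 returns: [(6.25,)]
Query 2 returns: [(37.5,)]

Reason: AVG vs SUM give different aggregate values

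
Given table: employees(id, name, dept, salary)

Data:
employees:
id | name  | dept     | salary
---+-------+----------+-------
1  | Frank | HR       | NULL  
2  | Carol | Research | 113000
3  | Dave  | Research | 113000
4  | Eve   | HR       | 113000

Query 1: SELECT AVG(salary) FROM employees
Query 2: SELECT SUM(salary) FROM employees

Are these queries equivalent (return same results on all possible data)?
No, not equivalent

Query 1 returns: [(113000.0,)]
Query 2 returns: [(339000,)]

Reason: AVG vs SUM give different aggregate values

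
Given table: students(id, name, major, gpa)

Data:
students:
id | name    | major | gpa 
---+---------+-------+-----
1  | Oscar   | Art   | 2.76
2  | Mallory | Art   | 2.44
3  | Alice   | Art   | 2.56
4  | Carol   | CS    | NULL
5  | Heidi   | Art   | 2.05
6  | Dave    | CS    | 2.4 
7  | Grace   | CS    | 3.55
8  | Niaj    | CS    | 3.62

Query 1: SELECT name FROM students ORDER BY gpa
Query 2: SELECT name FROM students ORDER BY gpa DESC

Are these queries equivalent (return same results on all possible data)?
No, not equivalent

Query 1 returns: [('Carol',), ('Heidi',), ('Dave',), ('Mallory',), ('Alice',), ('Oscar',), ('Grace',), ('Niaj',)]
Query 2 returns: [('Niaj',), ('Grace',), ('Oscar',), ('Alice',), ('Mallory',), ('Dave',), ('Heidi',), ('Carol',)]

Reason: ASC vs DESC gives opposite ordering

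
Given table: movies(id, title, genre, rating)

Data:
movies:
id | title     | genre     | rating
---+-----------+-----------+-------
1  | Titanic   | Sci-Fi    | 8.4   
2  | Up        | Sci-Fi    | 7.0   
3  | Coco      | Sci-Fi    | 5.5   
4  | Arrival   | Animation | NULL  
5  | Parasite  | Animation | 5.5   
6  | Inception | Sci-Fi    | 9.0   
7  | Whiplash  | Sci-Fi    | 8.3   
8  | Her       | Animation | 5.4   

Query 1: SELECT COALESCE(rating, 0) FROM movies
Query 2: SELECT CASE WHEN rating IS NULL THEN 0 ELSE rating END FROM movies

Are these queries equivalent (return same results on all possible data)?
Yes, equivalent

Both queries return: [(0,), (5.4,), (5.5,), (5.5,), (7.0,), (8.3,), (8.4,), (9.0,)]

Reason: COALESCE vs CASE for NULL handling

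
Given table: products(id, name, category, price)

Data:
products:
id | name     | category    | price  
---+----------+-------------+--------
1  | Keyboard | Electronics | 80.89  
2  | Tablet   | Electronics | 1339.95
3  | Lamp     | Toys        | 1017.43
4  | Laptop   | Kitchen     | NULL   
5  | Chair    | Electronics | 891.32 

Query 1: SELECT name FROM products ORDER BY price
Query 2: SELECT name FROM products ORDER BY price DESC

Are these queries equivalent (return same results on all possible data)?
No, not equivalent

Query 1 returns: [('Laptop',), ('Keyboard',), ('Chair',), ('Lamp',), ('Tablet',)]
Query 2 returns: [('Tablet',), ('Lamp',), ('Chair',), ('Keyboard',), ('Laptop',)]

Reason: ASC vs DESC gives opposite ordering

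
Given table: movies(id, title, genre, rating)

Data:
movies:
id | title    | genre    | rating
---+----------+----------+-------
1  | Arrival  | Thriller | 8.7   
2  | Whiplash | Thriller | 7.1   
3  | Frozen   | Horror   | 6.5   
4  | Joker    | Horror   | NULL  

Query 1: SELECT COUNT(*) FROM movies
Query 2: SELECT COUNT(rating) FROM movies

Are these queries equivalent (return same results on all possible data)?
No, not equivalent

Query 1 returns: [(4,)]
Query 2 returns: [(3,)]

Reason: COUNT(*) includes NULLs, COUNT(column) excludes them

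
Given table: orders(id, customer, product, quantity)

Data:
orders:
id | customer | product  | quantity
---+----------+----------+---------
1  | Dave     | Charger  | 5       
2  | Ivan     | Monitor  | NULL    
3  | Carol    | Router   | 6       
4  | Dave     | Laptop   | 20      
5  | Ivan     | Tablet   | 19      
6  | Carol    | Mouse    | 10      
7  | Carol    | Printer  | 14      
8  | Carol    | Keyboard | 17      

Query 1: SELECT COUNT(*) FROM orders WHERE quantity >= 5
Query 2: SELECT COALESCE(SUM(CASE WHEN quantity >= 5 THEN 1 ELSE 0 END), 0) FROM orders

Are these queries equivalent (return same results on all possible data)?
Yes, equivalent

Both queries return: [(7,)]

Reason: COUNT with WHERE vs conditional SUM (COALESCE handles empty-table NULL)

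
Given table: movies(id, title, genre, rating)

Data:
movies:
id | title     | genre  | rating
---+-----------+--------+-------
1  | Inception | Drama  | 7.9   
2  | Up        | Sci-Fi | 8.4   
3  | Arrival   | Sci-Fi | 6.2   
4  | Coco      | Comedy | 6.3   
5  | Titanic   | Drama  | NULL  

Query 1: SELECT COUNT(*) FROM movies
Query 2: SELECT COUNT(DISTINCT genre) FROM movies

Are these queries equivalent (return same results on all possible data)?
No, not equivalent

Query 1 returns: [(5,)]
Query 2 returns: [(3,)]

Reason: COUNT(*) counts rows, COUNT(DISTINCT genre) counts unique genres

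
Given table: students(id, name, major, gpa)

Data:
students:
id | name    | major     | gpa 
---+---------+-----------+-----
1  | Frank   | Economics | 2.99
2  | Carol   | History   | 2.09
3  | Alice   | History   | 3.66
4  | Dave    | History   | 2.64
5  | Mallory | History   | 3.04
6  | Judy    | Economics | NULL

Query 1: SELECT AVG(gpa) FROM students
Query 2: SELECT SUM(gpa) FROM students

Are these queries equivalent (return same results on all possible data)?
No, not equivalent

Query 1 returns: [(2.884,)]
Query 2 returns: [(14.42,)]

Reason: AVG vs SUM give different aggregate values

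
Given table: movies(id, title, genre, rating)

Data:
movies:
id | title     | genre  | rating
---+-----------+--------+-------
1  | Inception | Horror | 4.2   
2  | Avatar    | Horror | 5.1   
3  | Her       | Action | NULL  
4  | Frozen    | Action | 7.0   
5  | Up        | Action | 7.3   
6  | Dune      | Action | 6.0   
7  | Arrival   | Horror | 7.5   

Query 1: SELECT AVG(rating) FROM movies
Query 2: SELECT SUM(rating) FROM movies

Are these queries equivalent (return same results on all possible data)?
No, not equivalent

Query 1 returns: [(6.183333333333334,)]
Query 2 returns: [(37.1,)]

Reason: AVG vs SUM give different aggregate values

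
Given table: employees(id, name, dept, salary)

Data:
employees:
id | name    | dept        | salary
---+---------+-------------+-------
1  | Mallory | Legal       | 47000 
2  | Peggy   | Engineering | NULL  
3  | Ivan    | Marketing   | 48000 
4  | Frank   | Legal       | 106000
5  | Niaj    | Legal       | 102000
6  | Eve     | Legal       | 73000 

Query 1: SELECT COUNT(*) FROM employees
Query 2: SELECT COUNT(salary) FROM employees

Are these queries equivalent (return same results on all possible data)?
No, not equivalent

Query 1 returns: [(6,)]
Query 2 returns: [(5,)]

Reason: COUNT(*) includes NULLs, COUNT(column) excludes them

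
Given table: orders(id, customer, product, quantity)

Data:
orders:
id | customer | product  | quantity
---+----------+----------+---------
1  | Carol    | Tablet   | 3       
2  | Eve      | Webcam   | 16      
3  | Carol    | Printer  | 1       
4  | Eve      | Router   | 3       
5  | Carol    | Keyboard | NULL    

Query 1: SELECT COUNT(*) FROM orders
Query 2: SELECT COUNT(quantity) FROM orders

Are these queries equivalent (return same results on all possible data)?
No, not equivalent

Query 1 returns: [(5,)]
Query 2 returns: [(4,)]

Reason: COUNT(*) includes NULLs, COUNT(column) excludes them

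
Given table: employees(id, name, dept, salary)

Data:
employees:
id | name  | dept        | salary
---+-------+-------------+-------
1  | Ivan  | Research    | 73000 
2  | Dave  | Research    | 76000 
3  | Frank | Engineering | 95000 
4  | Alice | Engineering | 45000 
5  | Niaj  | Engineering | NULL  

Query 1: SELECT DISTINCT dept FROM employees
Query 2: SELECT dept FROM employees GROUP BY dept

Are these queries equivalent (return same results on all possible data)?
Yes, equivalent

Both queries return: [('Engineering',), ('Research',)]

Reason: Both get unique depts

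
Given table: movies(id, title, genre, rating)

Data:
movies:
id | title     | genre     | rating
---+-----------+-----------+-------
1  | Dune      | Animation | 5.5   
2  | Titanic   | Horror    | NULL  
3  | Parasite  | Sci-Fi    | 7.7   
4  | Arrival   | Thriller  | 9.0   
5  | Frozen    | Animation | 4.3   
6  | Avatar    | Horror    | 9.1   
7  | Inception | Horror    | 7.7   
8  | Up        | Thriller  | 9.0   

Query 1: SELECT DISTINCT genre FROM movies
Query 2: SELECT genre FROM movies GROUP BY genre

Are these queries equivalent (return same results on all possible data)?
Yes, equivalent

Both queries return: [('Animation',), ('Horror',), ('Sci-Fi',), ('Thriller',)]

Reason: Both get unique genres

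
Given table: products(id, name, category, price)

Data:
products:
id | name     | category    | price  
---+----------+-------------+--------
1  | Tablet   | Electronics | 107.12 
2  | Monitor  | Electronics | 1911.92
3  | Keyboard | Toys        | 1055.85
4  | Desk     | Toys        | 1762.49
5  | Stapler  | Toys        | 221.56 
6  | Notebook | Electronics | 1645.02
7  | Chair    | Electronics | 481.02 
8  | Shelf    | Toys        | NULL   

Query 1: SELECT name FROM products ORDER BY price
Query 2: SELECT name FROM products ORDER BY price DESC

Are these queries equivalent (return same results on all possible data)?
No, not equivalent

Query 1 returns: [('Shelf',), ('Tablet',), ('Stapler',), ('Chair',), ('Keyboard',), ('Notebook',), ('Desk',), ('Monitor',)]
Query 2 returns: [('Monitor',), ('Desk',), ('Notebook',), ('Keyboard',), ('Chair',), ('Stapler',), ('Tablet',), ('Shelf',)]

Reason: ASC vs DESC gives opposite ordering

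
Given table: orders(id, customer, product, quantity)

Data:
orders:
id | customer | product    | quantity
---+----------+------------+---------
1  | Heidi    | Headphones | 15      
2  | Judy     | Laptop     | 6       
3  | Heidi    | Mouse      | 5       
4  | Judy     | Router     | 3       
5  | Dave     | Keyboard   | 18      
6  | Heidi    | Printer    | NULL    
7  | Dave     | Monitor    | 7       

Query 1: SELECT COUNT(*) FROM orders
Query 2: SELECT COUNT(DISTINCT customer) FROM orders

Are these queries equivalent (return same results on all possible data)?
No, not equivalent

Query 1 returns: [(7,)]
Query 2 returns: [(3,)]

Reason: COUNT(*) counts rows, COUNT(DISTINCT customer) counts unique customers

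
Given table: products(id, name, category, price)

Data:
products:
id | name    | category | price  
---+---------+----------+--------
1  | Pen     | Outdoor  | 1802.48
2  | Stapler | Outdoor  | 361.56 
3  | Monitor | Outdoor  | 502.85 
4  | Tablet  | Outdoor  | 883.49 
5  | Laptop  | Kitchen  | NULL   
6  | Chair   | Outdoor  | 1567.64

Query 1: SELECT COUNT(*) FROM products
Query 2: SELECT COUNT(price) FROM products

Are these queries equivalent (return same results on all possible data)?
No, not equivalent

Query 1 returns: [(6,)]
Query 2 returns: [(5,)]

Reason: COUNT(*) includes NULLs, COUNT(column) excludes them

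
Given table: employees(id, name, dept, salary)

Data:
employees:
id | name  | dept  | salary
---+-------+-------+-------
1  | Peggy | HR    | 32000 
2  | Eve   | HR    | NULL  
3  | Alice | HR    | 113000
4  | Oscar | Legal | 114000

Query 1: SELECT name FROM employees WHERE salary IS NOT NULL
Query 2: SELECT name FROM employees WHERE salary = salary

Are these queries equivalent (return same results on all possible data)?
Yes, equivalent

Both queries return: [('Alice',), ('Oscar',), ('Peggy',)]

Reason: IS NOT NULL vs self-equality (both exclude NULLs)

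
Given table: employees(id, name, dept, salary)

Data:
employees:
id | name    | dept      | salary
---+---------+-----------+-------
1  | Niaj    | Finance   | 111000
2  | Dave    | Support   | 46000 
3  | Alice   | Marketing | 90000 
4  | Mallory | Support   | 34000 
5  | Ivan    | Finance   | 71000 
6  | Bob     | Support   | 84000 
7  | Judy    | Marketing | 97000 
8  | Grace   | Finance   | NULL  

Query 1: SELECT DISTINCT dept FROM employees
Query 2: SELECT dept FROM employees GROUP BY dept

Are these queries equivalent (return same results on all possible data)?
Yes, equivalent

Both queries return: [('Finance',), ('Marketing',), ('Support',)]

Reason: Both get unique depts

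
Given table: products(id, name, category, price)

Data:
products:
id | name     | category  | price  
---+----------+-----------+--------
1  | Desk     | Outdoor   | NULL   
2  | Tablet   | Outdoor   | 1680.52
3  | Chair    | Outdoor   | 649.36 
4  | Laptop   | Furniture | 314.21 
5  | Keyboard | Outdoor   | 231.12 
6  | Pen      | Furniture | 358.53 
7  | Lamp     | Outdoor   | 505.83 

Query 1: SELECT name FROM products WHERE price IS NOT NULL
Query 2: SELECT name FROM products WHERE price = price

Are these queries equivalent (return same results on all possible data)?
Yes, equivalent

Both queries return: [('Chair',), ('Keyboard',), ('Lamp',), ('Laptop',), ('Pen',), ('Tablet',)]

Reason: IS NOT NULL vs self-equality (both exclude NULLs)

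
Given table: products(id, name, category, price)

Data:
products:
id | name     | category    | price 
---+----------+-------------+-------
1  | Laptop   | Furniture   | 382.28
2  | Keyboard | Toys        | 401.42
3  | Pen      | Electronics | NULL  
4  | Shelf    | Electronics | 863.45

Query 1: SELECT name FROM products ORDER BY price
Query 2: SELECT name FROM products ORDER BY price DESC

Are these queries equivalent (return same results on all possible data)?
No, not equivalent

Query 1 returns: [('Pen',), ('Laptop',), ('Keyboard',), ('Shelf',)]
Query 2 returns: [('Shelf',), ('Keyboard',), ('Laptop',), ('Pen',)]

Reason: ASC vs DESC gives opposite ordering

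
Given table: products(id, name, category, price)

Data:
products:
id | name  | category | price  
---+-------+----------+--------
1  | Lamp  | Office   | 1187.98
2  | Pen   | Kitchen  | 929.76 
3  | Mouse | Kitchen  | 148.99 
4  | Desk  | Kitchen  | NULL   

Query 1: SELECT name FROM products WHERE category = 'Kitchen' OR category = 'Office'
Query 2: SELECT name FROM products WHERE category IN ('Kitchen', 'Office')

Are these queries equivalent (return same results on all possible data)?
Yes, equivalent

Both queries return: [('Desk',), ('Lamp',), ('Mouse',), ('Pen',)]

Reason: OR vs IN are equivalent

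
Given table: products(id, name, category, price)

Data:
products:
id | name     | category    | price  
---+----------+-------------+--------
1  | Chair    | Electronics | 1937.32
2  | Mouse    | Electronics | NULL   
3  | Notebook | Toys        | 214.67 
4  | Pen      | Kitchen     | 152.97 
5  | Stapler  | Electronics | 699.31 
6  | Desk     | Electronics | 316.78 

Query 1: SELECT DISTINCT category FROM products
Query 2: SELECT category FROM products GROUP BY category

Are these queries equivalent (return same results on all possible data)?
Yes, equivalent

Both queries return: [('Electronics',), ('Kitchen',), ('Toys',)]

Reason: Both get unique categorys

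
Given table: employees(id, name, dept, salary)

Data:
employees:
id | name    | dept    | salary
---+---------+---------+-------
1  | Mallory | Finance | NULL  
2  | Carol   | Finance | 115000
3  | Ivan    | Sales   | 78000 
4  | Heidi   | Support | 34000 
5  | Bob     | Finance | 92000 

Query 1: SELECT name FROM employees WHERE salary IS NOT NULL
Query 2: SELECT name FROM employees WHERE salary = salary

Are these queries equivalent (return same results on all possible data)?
Yes, equivalent

Both queries return: [('Bob',), ('Carol',), ('Heidi',), ('Ivan',)]

Reason: IS NOT NULL vs self-equality (both exclude NULLs)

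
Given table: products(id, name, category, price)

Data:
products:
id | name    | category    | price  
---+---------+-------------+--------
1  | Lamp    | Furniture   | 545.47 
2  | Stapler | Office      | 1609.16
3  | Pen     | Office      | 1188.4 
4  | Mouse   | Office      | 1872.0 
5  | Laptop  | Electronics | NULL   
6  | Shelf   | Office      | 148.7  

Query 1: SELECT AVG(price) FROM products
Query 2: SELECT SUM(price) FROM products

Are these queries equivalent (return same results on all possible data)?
No, not equivalent

Query 1 returns: [(1072.746,)]
Query 2 returns: [(5363.7300000000005,)]

Reason: AVG vs SUM give different aggregate values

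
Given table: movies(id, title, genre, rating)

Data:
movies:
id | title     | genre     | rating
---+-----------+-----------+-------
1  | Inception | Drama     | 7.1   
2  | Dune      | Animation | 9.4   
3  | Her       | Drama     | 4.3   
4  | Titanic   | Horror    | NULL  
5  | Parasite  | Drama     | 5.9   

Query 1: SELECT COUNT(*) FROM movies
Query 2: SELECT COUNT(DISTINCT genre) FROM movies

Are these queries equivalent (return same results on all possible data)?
No, not equivalent

Query 1 returns: [(5,)]
Query 2 returns: [(3,)]

Reason: COUNT(*) counts rows, COUNT(DISTINCT genre) counts unique genres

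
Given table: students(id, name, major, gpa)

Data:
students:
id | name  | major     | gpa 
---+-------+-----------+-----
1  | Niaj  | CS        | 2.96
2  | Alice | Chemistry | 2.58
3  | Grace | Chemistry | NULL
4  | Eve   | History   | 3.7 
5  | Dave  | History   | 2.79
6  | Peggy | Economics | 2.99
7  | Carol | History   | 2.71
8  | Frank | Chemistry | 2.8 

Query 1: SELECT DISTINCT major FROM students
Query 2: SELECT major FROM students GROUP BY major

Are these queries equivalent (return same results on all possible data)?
Yes, equivalent

Both queries return: [('CS',), ('Chemistry',), ('Economics',), ('History',)]

Reason: Both get unique majors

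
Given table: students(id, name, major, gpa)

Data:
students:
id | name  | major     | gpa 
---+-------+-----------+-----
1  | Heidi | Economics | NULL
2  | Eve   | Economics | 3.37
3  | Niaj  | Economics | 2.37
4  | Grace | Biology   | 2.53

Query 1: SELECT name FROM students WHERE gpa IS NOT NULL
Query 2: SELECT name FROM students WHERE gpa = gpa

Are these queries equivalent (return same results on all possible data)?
Yes, equivalent

Both queries return: [('Eve',), ('Grace',), ('Niaj',)]

Reason: IS NOT NULL vs self-equality (both exclude NULLs)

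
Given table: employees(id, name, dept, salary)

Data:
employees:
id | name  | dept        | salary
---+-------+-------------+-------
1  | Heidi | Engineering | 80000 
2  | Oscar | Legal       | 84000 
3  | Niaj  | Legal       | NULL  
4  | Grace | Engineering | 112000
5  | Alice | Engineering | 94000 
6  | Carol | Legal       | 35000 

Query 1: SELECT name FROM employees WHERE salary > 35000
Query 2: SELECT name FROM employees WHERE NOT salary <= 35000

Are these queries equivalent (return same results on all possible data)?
Yes, equivalent

Both queries return: [('Alice',), ('Grace',), ('Heidi',), ('Oscar',)]

Reason: Both filter salary > 35000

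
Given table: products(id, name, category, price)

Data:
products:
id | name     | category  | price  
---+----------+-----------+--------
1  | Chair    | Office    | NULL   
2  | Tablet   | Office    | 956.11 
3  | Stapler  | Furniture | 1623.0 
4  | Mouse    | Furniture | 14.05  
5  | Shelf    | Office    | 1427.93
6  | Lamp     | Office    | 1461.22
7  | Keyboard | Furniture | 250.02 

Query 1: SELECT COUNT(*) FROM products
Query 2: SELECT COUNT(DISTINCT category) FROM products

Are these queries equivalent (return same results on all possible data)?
No, not equivalent

Query 1 returns: [(7,)]
Query 2 returns: [(2,)]

Reason: COUNT(*) counts rows, COUNT(DISTINCT category) counts unique categorys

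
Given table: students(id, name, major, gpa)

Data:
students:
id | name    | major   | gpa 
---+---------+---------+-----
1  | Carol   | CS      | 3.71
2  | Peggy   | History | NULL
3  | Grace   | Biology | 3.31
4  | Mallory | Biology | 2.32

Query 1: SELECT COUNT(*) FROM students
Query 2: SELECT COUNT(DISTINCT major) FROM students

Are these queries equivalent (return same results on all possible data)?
No, not equivalent

Query 1 returns: [(4,)]
Query 2 returns: [(3,)]

Reason: COUNT(*) counts rows, COUNT(DISTINCT major) counts unique majors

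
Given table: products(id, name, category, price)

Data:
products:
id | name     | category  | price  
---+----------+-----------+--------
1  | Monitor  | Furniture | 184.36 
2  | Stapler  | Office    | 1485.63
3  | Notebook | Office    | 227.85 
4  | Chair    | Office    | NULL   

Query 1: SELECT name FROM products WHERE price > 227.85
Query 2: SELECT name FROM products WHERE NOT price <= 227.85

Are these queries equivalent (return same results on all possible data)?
Yes, equivalent

Both queries return: [('Stapler',)]

Reason: Both filter price > 227.85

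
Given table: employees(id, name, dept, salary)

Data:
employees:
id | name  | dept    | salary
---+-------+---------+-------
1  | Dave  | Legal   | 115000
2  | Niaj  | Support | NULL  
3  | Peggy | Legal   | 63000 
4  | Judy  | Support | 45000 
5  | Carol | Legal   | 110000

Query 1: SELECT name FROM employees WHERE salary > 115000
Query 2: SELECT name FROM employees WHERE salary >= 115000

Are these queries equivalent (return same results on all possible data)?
No, not equivalent

Query 1 returns: []
Query 2 returns: [('Dave',)]

Reason: > vs >= gives different results when salary = 115000 exists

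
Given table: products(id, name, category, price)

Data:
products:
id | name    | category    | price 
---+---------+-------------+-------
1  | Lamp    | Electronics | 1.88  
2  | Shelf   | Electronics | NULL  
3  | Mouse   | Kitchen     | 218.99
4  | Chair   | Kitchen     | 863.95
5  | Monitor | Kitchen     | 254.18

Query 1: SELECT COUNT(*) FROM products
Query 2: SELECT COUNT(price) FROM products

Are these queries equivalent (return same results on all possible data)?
No, not equivalent

Query 1 returns: [(5,)]
Query 2 returns: [(4,)]

Reason: COUNT(*) includes NULLs, COUNT(column) excludes them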